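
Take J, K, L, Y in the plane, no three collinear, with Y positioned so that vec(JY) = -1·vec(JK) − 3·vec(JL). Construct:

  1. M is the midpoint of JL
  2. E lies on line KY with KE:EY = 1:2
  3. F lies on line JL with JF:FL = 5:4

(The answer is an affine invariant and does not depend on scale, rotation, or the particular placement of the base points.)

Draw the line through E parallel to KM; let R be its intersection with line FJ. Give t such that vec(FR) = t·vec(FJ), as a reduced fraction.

Set J = (0, 0), K = (1, 0), L = (0, 1), Y = (-1, -3); any affine frame gives the same invariant.
1. M is the midpoint of JL ⇒ M = (0, 1/2)
2. E lies on line KY with KE:EY = 1:2 ⇒ E = (1/3, -1)
3. F lies on line JL with JF:FL = 5:4 ⇒ F = (0, 5/9)
through E parallel to KM: direction (-1, 1/2); meets FJ at R = (0, -5/6)
R = F + t·(J−F) with t = 5/2

t = 5/2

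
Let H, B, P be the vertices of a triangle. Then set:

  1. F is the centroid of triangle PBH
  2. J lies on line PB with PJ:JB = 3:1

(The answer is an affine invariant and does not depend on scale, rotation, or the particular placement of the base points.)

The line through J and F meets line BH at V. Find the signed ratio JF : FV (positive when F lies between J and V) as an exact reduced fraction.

Assign H = (0, 0), B = (1, 0), P = (0, 1) — the answer is frame-independent, so this choice is without loss of generality.
1. F is the centroid of triangle PBH ⇒ F = (1/3, 1/3)
2. J lies on line PB with PJ:JB = 3:1 ⇒ J = (3/4, 1/4)
line JF meets BH at V = (2, 0)
F = J + t·(V−J) with t = -1/3, so JF:FV = -1/3:4/3

JF:FV = -1/4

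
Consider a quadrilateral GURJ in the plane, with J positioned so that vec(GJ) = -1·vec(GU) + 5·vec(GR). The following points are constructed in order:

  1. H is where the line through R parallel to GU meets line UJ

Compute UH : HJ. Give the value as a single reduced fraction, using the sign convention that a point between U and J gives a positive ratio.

UH:HJ = 1/4

Set G = (0, 0), U = (1, 0), R = (0, 1), J = (-1, 5); any affine frame gives the same invariant.
1. H is where the line through R parallel to GU meets line UJ ⇒ H = (3/5, 1)
H = U + t·(J−U) with t = 1/5, so UH:HJ = t:(1−t) = 1/5:4/5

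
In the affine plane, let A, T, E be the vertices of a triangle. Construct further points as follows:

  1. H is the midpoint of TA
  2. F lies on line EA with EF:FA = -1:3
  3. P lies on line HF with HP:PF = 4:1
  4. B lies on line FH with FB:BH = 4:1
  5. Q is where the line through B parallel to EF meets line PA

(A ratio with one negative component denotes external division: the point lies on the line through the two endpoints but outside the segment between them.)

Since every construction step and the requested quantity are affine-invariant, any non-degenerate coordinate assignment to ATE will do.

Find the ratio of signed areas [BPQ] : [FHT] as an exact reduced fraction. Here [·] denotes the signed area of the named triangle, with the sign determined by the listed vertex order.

Set A = (0, 0), T = (1, 0), E = (0, 1); any affine frame gives the same invariant.
1. H is the midpoint of TA ⇒ H = (1/2, 0)
2. F lies on line EA with EF:FA = -1:3 ⇒ F = (0, 3/2)
3. P lies on line HF with HP:PF = 4:1 ⇒ P = (1/10, 6/5)
4. B lies on line FH with FB:BH = 4:1 ⇒ B = (2/5, 3/10)
5. Q is where the line through B parallel to EF meets line PA ⇒ Q = (2/5, 24/5)
2·[BPQ] = -27/20, 2·[FHT] = 3/4
[BPQ]:[FHT] = -27/20:3/4 = -9/5

[BPQ]:[FHT] = -9/5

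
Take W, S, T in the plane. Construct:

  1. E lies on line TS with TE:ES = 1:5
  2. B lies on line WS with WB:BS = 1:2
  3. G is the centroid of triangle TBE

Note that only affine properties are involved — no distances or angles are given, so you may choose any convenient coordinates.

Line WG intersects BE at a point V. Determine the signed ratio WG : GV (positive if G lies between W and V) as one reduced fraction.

WG:GV = 13/2

Work in coordinates with W = (0, 0), S = (1, 0), T = (0, 1).
1. E lies on line TS with TE:ES = 1:5 ⇒ E = (1/6, 5/6)
2. B lies on line WS with WB:BS = 1:2 ⇒ B = (1/3, 0)
3. G is the centroid of triangle TBE ⇒ G = (1/6, 11/18)
line WG meets BE at V = (5/26, 55/78)
G = W + t·(V−W) with t = 13/15, so WG:GV = 13/15:2/15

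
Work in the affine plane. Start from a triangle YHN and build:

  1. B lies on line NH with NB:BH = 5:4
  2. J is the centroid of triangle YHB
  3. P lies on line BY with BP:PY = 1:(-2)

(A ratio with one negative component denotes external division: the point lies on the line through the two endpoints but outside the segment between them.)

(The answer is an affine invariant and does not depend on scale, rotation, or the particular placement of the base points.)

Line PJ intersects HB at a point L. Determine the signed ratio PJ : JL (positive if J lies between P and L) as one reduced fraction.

PJ:JL = -4

Choose coordinates Y = (0, 0), H = (1, 0), N = (0, 1).
1. B lies on line NH with NB:BH = 5:4 ⇒ B = (5/9, 4/9)
2. J is the centroid of triangle YHB ⇒ J = (14/27, 4/27)
3. P lies on line BY with BP:PY = 1:(-2) ⇒ P = (10/9, 8/9)
line PJ meets HB at L = (2/3, 1/3)
J = P + t·(L−P) with t = 4/3, so PJ:JL = 4/3:-1/3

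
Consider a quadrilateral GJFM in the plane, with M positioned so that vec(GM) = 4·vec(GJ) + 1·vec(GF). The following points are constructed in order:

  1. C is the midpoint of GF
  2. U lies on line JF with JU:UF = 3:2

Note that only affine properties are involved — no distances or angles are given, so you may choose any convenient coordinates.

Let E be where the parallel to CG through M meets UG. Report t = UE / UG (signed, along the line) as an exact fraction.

Choose coordinates G = (0, 0), J = (1, 0), F = (0, 1), M = (4, 1).
1. C is the midpoint of GF ⇒ C = (0, 1/2)
2. U lies on line JF with JU:UF = 3:2 ⇒ U = (2/5, 3/5)
through M parallel to CG: direction (0, -1/2); meets UG at E = (4, 6)
E = U + t·(G−U) with t = -9

t = -9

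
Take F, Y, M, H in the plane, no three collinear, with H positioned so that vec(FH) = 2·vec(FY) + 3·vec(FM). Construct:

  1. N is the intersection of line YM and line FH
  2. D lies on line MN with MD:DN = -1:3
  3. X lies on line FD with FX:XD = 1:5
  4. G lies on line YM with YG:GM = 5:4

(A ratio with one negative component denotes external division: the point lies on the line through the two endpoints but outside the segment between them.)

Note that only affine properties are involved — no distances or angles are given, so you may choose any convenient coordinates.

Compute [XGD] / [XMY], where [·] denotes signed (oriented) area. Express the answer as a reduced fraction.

Assign F = (0, 0), Y = (1, 0), M = (0, 1), H = (2, 3) — the answer is frame-independent, so this choice is without loss of generality.
1. N is the intersection of line YM and line FH ⇒ N = (2/5, 3/5)
2. D lies on line MN with MD:DN = -1:3 ⇒ D = (-1/5, 6/5)
3. X lies on line FD with FX:XD = 1:5 ⇒ X = (-1/30, 1/5)
4. G lies on line YM with YG:GM = 5:4 ⇒ G = (4/9, 5/9)
2·[XGD] = 29/54, 2·[XMY] = -5/6
[XGD]:[XMY] = 29/54:-5/6 = -29/45

[XGD]:[XMY] = -29/45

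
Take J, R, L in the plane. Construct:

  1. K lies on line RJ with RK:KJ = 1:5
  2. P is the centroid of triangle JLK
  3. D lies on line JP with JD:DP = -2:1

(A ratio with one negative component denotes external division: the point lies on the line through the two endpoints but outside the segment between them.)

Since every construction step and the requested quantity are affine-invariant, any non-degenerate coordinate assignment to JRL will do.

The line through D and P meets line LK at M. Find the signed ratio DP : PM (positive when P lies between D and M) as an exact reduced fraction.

Assign J = (0, 0), R = (1, 0), L = (0, 1) — the answer is frame-independent, so this choice is without loss of generality.
1. K lies on line RJ with RK:KJ = 1:5 ⇒ K = (5/6, 0)
2. P is the centroid of triangle JLK ⇒ P = (5/18, 1/3)
3. D lies on line JP with JD:DP = -2:1 ⇒ D = (5/9, 2/3)
line DP meets LK at M = (5/12, 1/2)
P = D + t·(M−D) with t = 2, so DP:PM = 2:-1

DP:PM = -2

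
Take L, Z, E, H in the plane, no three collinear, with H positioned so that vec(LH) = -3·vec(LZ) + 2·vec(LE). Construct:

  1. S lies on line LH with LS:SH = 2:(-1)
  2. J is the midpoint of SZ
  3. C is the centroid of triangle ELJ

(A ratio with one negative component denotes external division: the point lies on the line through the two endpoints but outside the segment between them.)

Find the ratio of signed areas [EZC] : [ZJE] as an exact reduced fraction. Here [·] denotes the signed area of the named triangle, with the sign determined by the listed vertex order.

[EZC]:[ZJE] = 5/9

Assign L = (0, 0), Z = (1, 0), E = (0, 1), H = (-3, 2) — the answer is frame-independent, so this choice is without loss of generality.
1. S lies on line LH with LS:SH = 2:(-1) ⇒ S = (-6, 4)
2. J is the midpoint of SZ ⇒ J = (-5/2, 2)
3. C is the centroid of triangle ELJ ⇒ C = (-5/6, 1)
2·[EZC] = -5/6, 2·[ZJE] = -3/2
[EZC]:[ZJE] = -5/6:-3/2 = 5/9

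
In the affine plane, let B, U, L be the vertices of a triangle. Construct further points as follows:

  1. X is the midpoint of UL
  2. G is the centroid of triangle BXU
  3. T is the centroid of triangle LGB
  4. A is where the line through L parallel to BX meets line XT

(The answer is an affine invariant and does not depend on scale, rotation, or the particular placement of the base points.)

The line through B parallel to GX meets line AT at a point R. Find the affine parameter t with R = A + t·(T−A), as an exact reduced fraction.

Set B = (0, 0), U = (1, 0), L = (0, 1); any affine frame gives the same invariant.
1. X is the midpoint of UL ⇒ X = (1/2, 1/2)
2. G is the centroid of triangle BXU ⇒ G = (1/2, 1/6)
3. T is the centroid of triangle LGB ⇒ T = (1/6, 7/18)
4. A is where the line through L parallel to BX meets line XT ⇒ A = (-1, 0)
through B parallel to GX: direction (0, 1/3); meets AT at R = (0, 1/3)
R = A + t·(T−A) with t = 6/7

t = 6/7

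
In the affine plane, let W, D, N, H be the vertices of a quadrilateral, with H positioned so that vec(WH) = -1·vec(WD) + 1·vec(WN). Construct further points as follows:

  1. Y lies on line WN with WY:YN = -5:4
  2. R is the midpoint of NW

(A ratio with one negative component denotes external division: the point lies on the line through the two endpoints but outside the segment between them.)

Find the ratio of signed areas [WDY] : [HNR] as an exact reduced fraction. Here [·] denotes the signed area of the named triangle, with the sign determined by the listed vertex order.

Choose coordinates W = (0, 0), D = (1, 0), N = (0, 1), H = (-1, 1).
1. Y lies on line WN with WY:YN = -5:4 ⇒ Y = (0, 5)
2. R is the midpoint of NW ⇒ R = (0, 1/2)
2·[WDY] = 5, 2·[HNR] = -1/2
[WDY]:[HNR] = 5:-1/2 = -10

[WDY]:[HNR] = -10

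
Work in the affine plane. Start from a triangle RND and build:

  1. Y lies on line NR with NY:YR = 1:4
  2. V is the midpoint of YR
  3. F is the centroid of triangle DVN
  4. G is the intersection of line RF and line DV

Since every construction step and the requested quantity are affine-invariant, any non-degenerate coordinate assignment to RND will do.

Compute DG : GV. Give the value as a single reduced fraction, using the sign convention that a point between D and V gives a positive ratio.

DG:GV = 7/2

Work in coordinates with R = (0, 0), N = (1, 0), D = (0, 1).
1. Y lies on line NR with NY:YR = 1:4 ⇒ Y = (4/5, 0)
2. V is the midpoint of YR ⇒ V = (2/5, 0)
3. F is the centroid of triangle DVN ⇒ F = (7/15, 1/3)
4. G is the intersection of line RF and line DV ⇒ G = (14/45, 2/9)
G = D + t·(V−D) with t = 7/9, so DG:GV = t:(1−t) = 7/9:2/9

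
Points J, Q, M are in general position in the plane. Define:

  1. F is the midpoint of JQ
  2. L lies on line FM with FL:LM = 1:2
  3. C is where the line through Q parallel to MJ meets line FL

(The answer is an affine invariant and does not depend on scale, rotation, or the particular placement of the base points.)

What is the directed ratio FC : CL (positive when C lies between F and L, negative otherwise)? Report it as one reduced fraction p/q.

Assign J = (0, 0), Q = (1, 0), M = (0, 1) — the answer is frame-independent, so this choice is without loss of generality.
1. F is the midpoint of JQ ⇒ F = (1/2, 0)
2. L lies on line FM with FL:LM = 1:2 ⇒ L = (1/3, 1/3)
3. C is where the line through Q parallel to MJ meets line FL ⇒ C = (1, -1)
C = F + t·(L−F) with t = -3, so FC:CL = t:(1−t) = -3:4

FC:CL = -3/4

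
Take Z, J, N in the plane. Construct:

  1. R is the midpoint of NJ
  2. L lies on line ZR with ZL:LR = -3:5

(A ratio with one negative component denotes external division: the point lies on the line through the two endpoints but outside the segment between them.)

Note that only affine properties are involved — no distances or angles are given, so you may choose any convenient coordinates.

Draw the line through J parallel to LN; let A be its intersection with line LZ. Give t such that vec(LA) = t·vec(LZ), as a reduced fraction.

Assign Z = (0, 0), J = (1, 0), N = (0, 1) — the answer is frame-independent, so this choice is without loss of generality.
1. R is the midpoint of NJ ⇒ R = (1/2, 1/2)
2. L lies on line ZR with ZL:LR = -3:5 ⇒ L = (-3/4, -3/4)
through J parallel to LN: direction (3/4, 7/4); meets LZ at A = (7/4, 7/4)
A = L + t·(Z−L) with t = 10/3

t = 10/3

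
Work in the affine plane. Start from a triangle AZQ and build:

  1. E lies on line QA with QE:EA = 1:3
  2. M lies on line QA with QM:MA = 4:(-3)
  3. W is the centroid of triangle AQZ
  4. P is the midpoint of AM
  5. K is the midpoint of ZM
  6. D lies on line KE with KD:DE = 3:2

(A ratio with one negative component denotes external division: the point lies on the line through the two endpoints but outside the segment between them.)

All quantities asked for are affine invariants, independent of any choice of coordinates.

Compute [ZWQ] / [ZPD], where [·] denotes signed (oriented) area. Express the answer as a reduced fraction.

[ZWQ]:[ZPD] = 20/63

Choose coordinates A = (0, 0), Z = (1, 0), Q = (0, 1).
1. E lies on line QA with QE:EA = 1:3 ⇒ E = (0, 3/4)
2. M lies on line QA with QM:MA = 4:(-3) ⇒ M = (0, -3)
3. W is the centroid of triangle AQZ ⇒ W = (1/3, 1/3)
4. P is the midpoint of AM ⇒ P = (0, -3/2)
5. K is the midpoint of ZM ⇒ K = (1/2, -3/2)
6. D lies on line KE with KD:DE = 3:2 ⇒ D = (1/5, -3/20)
2·[ZWQ] = -1/3, 2·[ZPD] = -21/20
[ZWQ]:[ZPD] = -1/3:-21/20 = 20/63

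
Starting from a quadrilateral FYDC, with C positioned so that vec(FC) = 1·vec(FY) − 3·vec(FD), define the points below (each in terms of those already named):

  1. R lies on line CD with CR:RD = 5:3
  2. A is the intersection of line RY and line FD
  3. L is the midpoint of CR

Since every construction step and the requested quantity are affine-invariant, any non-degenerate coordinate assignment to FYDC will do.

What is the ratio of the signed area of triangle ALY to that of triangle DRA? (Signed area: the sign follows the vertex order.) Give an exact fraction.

Work in coordinates with F = (0, 0), Y = (1, 0), D = (0, 1), C = (1, -3).
1. R lies on line CD with CR:RD = 5:3 ⇒ R = (3/8, -1/2)
2. A is the intersection of line RY and line FD ⇒ A = (0, -4/5)
3. L is the midpoint of CR ⇒ L = (11/16, -7/4)
2·[ALY] = 3/2, 2·[DRA] = -27/40
[ALY]:[DRA] = 3/2:-27/40 = -20/9

[ALY]:[DRA] = -20/9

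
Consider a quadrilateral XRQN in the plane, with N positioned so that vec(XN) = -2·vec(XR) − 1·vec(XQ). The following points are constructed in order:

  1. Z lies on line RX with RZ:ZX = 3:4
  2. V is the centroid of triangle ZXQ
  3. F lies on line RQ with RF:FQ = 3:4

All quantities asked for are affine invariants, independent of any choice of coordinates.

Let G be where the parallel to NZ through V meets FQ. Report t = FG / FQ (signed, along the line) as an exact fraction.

t = 1/15

Assign X = (0, 0), R = (1, 0), Q = (0, 1), N = (-2, -1) — the answer is frame-independent, so this choice is without loss of generality.
1. Z lies on line RX with RZ:ZX = 3:4 ⇒ Z = (4/7, 0)
2. V is the centroid of triangle ZXQ ⇒ V = (4/21, 1/3)
3. F lies on line RQ with RF:FQ = 3:4 ⇒ F = (4/7, 3/7)
through V parallel to NZ: direction (18/7, 1); meets FQ at G = (8/15, 7/15)
G = F + t·(Q−F) with t = 1/15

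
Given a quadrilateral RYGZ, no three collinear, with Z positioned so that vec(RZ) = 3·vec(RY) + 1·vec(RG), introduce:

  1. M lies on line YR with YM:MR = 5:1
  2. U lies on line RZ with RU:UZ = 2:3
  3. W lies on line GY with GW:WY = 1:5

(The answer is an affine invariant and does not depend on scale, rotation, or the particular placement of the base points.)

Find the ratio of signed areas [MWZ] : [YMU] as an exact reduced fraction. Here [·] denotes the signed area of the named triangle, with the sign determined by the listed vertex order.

Choose coordinates R = (0, 0), Y = (1, 0), G = (0, 1), Z = (3, 1).
1. M lies on line YR with YM:MR = 5:1 ⇒ M = (1/6, 0)
2. U lies on line RZ with RU:UZ = 2:3 ⇒ U = (6/5, 2/5)
3. W lies on line GY with GW:WY = 1:5 ⇒ W = (1/6, 5/6)
2·[MWZ] = -85/36, 2·[YMU] = -1/3
[MWZ]:[YMU] = -85/36:-1/3 = 85/12

[MWZ]:[YMU] = 85/12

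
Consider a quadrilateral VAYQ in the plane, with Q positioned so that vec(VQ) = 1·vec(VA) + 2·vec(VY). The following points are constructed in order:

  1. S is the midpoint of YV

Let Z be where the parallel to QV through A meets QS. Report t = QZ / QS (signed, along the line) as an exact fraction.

Set V = (0, 0), A = (1, 0), Y = (0, 1), Q = (1, 2); any affine frame gives the same invariant.
1. S is the midpoint of YV ⇒ S = (0, 1/2)
through A parallel to QV: direction (-1, -2); meets QS at Z = (5, 8)
Z = Q + t·(S−Q) with t = -4

t = -4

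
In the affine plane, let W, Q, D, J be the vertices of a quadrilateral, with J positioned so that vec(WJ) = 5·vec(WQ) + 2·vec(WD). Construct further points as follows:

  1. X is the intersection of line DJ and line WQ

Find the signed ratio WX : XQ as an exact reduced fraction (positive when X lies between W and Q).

Work in coordinates with W = (0, 0), Q = (1, 0), D = (0, 1), J = (5, 2).
1. X is the intersection of line DJ and line WQ ⇒ X = (-5, 0)
X = W + t·(Q−W) with t = -5, so WX:XQ = t:(1−t) = -5:6

WX:XQ = -5/6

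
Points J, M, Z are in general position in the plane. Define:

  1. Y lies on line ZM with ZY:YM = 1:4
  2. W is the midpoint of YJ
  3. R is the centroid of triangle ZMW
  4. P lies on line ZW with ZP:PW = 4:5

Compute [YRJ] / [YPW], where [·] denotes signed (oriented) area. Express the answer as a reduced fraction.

[YRJ]:[YPW] = -18/5

Assign J = (0, 0), M = (1, 0), Z = (0, 1) — the answer is frame-independent, so this choice is without loss of generality.
1. Y lies on line ZM with ZY:YM = 1:4 ⇒ Y = (1/5, 4/5)
2. W is the midpoint of YJ ⇒ W = (1/10, 2/5)
3. R is the centroid of triangle ZMW ⇒ R = (11/30, 7/15)
4. P lies on line ZW with ZP:PW = 4:5 ⇒ P = (2/45, 11/15)
2·[YRJ] = -1/5, 2·[YPW] = 1/18
[YRJ]:[YPW] = -1/5:1/18 = -18/5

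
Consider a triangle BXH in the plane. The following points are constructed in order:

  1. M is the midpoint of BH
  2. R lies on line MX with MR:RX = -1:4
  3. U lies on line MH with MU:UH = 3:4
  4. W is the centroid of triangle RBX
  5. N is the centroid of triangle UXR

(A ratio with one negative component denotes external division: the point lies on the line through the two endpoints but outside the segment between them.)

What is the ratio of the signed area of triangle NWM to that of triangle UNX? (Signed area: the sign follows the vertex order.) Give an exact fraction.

[NWM]:[UNX] = -5/9

Set B = (0, 0), X = (1, 0), H = (0, 1); any affine frame gives the same invariant.
1. M is the midpoint of BH ⇒ M = (0, 1/2)
2. R lies on line MX with MR:RX = -1:4 ⇒ R = (-1/3, 2/3)
3. U lies on line MH with MU:UH = 3:4 ⇒ U = (0, 5/7)
4. W is the centroid of triangle RBX ⇒ W = (2/9, 2/9)
5. N is the centroid of triangle UXR ⇒ N = (2/9, 29/63)
2·[NWM] = -10/189, 2·[UNX] = 2/21
[NWM]:[UNX] = -10/189:2/21 = -5/9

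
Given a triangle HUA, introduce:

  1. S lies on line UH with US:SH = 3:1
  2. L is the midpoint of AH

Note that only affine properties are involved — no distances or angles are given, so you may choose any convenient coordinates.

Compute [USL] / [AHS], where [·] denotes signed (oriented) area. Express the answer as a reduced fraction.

Assign H = (0, 0), U = (1, 0), A = (0, 1) — the answer is frame-independent, so this choice is without loss of generality.
1. S lies on line UH with US:SH = 3:1 ⇒ S = (1/4, 0)
2. L is the midpoint of AH ⇒ L = (0, 1/2)
2·[USL] = -3/8, 2·[AHS] = 1/4
[USL]:[AHS] = -3/8:1/4 = -3/2

[USL]:[AHS] = -3/2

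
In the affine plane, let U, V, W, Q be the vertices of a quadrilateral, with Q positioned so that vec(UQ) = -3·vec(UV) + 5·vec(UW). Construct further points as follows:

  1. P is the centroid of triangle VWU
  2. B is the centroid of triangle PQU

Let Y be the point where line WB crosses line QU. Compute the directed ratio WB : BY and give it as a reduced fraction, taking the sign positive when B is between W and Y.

WB:BY = 19/8

Assign U = (0, 0), V = (1, 0), W = (0, 1), Q = (-3, 5) — the answer is frame-independent, so this choice is without loss of generality.
1. P is the centroid of triangle VWU ⇒ P = (1/3, 1/3)
2. B is the centroid of triangle PQU ⇒ B = (-8/9, 16/9)
line WB meets QU at Y = (-24/19, 40/19)
B = W + t·(Y−W) with t = 19/27, so WB:BY = 19/27:8/27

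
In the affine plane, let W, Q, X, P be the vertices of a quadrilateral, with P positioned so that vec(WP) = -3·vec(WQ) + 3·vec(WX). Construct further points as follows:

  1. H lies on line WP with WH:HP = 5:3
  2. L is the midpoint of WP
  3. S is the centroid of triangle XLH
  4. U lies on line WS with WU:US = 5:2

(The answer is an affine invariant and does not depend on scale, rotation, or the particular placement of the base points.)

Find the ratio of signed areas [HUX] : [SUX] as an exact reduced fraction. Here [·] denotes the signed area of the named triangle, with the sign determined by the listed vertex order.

Work in coordinates with W = (0, 0), Q = (1, 0), X = (0, 1), P = (-3, 3).
1. H lies on line WP with WH:HP = 5:3 ⇒ H = (-15/8, 15/8)
2. L is the midpoint of WP ⇒ L = (-3/2, 3/2)
3. S is the centroid of triangle XLH ⇒ S = (-9/8, 35/24)
4. U lies on line WS with WU:US = 5:2 ⇒ U = (-45/56, 25/24)
2·[HUX] = 5/8, 2·[SUX] = 9/28
[HUX]:[SUX] = 5/8:9/28 = 35/18

[HUX]:[SUX] = 35/18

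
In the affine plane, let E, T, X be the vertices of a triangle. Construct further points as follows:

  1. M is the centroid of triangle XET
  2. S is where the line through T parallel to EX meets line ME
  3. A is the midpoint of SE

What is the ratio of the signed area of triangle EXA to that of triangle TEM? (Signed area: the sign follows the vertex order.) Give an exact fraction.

Choose coordinates E = (0, 0), T = (1, 0), X = (0, 1).
1. M is the centroid of triangle XET ⇒ M = (1/3, 1/3)
2. S is where the line through T parallel to EX meets line ME ⇒ S = (1, 1)
3. A is the midpoint of SE ⇒ A = (1/2, 1/2)
2·[EXA] = -1/2, 2·[TEM] = -1/3
[EXA]:[TEM] = -1/2:-1/3 = 3/2

[EXA]:[TEM] = 3/2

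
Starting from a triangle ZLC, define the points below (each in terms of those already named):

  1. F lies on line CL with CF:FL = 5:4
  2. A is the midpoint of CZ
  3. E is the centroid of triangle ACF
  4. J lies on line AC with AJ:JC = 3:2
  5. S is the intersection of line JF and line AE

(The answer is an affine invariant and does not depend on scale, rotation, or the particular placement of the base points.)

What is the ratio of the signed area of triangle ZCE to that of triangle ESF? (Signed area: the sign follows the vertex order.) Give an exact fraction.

Choose coordinates Z = (0, 0), L = (1, 0), C = (0, 1).
1. F lies on line CL with CF:FL = 5:4 ⇒ F = (5/9, 4/9)
2. A is the midpoint of CZ ⇒ A = (0, 1/2)
3. E is the centroid of triangle ACF ⇒ E = (5/27, 35/54)
4. J lies on line AC with AJ:JC = 3:2 ⇒ J = (0, 4/5)
5. S is the intersection of line JF and line AE ⇒ S = (5/24, 2/3)
2·[ZCE] = -5/27, 2·[ESF] = -5/432
[ZCE]:[ESF] = -5/27:-5/432 = 16

[ZCE]:[ESF] = 16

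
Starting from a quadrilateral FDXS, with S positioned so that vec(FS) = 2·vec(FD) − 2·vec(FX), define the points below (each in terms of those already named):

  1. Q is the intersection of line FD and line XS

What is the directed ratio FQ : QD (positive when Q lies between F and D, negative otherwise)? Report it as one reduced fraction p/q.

Set F = (0, 0), D = (1, 0), X = (0, 1), S = (2, -2); any affine frame gives the same invariant.
1. Q is the intersection of line FD and line XS ⇒ Q = (2/3, 0)
Q = F + t·(D−F) with t = 2/3, so FQ:QD = t:(1−t) = 2/3:1/3

FQ:QD = 2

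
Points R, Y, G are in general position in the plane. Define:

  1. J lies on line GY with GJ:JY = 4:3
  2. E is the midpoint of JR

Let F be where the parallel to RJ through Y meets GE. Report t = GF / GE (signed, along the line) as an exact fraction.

Choose coordinates R = (0, 0), Y = (1, 0), G = (0, 1).
1. J lies on line GY with GJ:JY = 4:3 ⇒ J = (4/7, 3/7)
2. E is the midpoint of JR ⇒ E = (2/7, 3/14)
through Y parallel to RJ: direction (4/7, 3/7); meets GE at F = (1/2, -3/8)
F = G + t·(E−G) with t = 7/4

t = 7/4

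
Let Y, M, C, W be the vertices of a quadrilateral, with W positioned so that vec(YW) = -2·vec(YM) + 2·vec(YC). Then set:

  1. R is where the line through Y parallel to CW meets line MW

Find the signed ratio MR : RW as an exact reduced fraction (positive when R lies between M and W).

Assign Y = (0, 0), M = (1, 0), C = (0, 1), W = (-2, 2) — the answer is frame-independent, so this choice is without loss of generality.
1. R is where the line through Y parallel to CW meets line MW ⇒ R = (4, -2)
R = M + t·(W−M) with t = -1, so MR:RW = t:(1−t) = -1:2

MR:RW = -1/2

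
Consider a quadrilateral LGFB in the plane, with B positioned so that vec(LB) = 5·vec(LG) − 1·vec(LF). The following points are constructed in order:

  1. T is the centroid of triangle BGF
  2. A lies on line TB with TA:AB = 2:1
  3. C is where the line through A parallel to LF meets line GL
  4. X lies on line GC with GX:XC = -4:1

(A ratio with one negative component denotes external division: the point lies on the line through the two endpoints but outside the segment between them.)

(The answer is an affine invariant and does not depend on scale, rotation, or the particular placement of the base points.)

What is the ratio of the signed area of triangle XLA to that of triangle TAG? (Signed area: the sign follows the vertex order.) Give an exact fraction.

[XLA]:[TAG] = -5

Assign L = (0, 0), G = (1, 0), F = (0, 1), B = (5, -1) — the answer is frame-independent, so this choice is without loss of generality.
1. T is the centroid of triangle BGF ⇒ T = (2, 0)
2. A lies on line TB with TA:AB = 2:1 ⇒ A = (4, -2/3)
3. C is where the line through A parallel to LF meets line GL ⇒ C = (4, 0)
4. X lies on line GC with GX:XC = -4:1 ⇒ X = (5, 0)
2·[XLA] = 10/3, 2·[TAG] = -2/3
[XLA]:[TAG] = 10/3:-2/3 = -5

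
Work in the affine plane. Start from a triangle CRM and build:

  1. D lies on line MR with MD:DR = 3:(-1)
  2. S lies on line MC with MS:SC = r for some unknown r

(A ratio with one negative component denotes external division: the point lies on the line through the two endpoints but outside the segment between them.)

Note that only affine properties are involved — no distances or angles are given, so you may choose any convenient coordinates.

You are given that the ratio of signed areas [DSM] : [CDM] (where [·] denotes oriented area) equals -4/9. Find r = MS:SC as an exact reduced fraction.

r = 4/5

Work in coordinates with C = (0, 0), R = (1, 0), M = (0, 1).
1. D lies on line MR with MD:DR = 3:(-1) ⇒ D = (3/2, -1/2)
2. With MS:SC = r, write λ = r/(r+1) so S = M + λ·(C−M); S is affine-linear in λ
Every point depending on S is an affine combination of S and λ-independent points, so each such coordinate is linear in λ; the λ² term in each signed area is a multiple of (C−M)×(C−M) = 0, so 2·[DSM] and 2·[CDM] are each linear in λ. Evaluating at λ=0 and λ=1:
  2·[DSM] = -3/2·λ,   2·[CDM] = 3/2
So [DSM]:[CDM] = (-3/2·λ) / (3/2). Setting this equal to -4/9:
  -3/2·λ = -4/9·(3/2)  ⇒  λ = 4/9
Then r = λ/(1−λ) = (4/9)/(5/9) = 4/5. Check: with r = 4/5, S = (0, 5/9) and [DSM]:[CDM] = -4/9 as required.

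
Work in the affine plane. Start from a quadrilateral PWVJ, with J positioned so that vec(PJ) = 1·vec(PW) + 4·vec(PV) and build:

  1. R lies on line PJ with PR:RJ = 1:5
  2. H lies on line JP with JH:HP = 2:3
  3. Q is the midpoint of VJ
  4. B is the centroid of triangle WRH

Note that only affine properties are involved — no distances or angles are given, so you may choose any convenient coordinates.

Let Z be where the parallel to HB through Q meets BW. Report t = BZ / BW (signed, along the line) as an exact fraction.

t = -25/104

Work in coordinates with P = (0, 0), W = (1, 0), V = (0, 1), J = (1, 4).
1. R lies on line PJ with PR:RJ = 1:5 ⇒ R = (1/6, 2/3)
2. H lies on line JP with JH:HP = 2:3 ⇒ H = (3/5, 12/5)
3. Q is the midpoint of VJ ⇒ Q = (1/2, 5/2)
4. B is the centroid of triangle WRH ⇒ B = (53/90, 46/45)
through Q parallel to HB: direction (-1/90, -62/45); meets BW at Z = (1529/3120, 989/780)
Z = B + t·(W−B) with t = -25/104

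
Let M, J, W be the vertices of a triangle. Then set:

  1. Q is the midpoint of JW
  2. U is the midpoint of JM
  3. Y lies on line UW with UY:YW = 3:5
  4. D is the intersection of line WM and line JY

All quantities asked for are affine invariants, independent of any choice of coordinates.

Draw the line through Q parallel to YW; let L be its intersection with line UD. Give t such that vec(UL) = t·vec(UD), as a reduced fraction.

Work in coordinates with M = (0, 0), J = (1, 0), W = (0, 1).
1. Q is the midpoint of JW ⇒ Q = (1/2, 1/2)
2. U is the midpoint of JM ⇒ U = (1/2, 0)
3. Y lies on line UW with UY:YW = 3:5 ⇒ Y = (5/16, 3/8)
4. D is the intersection of line WM and line JY ⇒ D = (0, 6/11)
through Q parallel to YW: direction (-5/16, 5/8); meets UD at L = (21/20, -3/5)
L = U + t·(D−U) with t = -11/10

t = -11/10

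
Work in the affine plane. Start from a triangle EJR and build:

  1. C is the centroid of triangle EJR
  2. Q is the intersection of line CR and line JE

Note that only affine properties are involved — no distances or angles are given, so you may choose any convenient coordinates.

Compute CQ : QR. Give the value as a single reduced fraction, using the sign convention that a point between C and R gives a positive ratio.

Work in coordinates with E = (0, 0), J = (1, 0), R = (0, 1).
1. C is the centroid of triangle EJR ⇒ C = (1/3, 1/3)
2. Q is the intersection of line CR and line JE ⇒ Q = (1/2, 0)
Q = C + t·(R−C) with t = -1/2, so CQ:QR = t:(1−t) = -1/2:3/2

CQ:QR = -1/3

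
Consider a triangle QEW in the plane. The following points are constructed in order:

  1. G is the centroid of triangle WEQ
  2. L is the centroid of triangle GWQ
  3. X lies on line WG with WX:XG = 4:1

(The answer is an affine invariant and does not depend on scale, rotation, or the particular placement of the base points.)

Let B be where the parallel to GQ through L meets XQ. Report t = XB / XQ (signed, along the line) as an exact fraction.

Assign Q = (0, 0), E = (1, 0), W = (0, 1) — the answer is frame-independent, so this choice is without loss of generality.
1. G is the centroid of triangle WEQ ⇒ G = (1/3, 1/3)
2. L is the centroid of triangle GWQ ⇒ L = (1/9, 4/9)
3. X lies on line WG with WX:XG = 4:1 ⇒ X = (4/15, 7/15)
through L parallel to GQ: direction (-1/3, -1/3); meets XQ at B = (4/9, 7/9)
B = X + t·(Q−X) with t = -2/3

t = -2/3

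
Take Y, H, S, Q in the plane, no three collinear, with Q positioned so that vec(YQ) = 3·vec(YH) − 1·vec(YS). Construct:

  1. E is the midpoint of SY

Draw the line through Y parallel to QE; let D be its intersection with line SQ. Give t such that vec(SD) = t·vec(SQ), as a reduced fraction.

t = 2

Set Y = (0, 0), H = (1, 0), S = (0, 1), Q = (3, -1); any affine frame gives the same invariant.
1. E is the midpoint of SY ⇒ E = (0, 1/2)
through Y parallel to QE: direction (-3, 3/2); meets SQ at D = (6, -3)
D = S + t·(Q−S) with t = 2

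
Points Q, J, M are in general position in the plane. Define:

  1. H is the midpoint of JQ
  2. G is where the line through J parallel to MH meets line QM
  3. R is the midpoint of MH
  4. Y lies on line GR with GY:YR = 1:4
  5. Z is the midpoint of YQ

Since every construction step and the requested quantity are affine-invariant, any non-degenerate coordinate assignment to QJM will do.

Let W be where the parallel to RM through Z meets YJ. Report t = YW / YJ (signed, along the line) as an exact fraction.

t = -9/2

Set Q = (0, 0), J = (1, 0), M = (0, 1); any affine frame gives the same invariant.
1. H is the midpoint of JQ ⇒ H = (1/2, 0)
2. G is where the line through J parallel to MH meets line QM ⇒ G = (0, 2)
3. R is the midpoint of MH ⇒ R = (1/4, 1/2)
4. Y lies on line GR with GY:YR = 1:4 ⇒ Y = (1/20, 17/10)
5. Z is the midpoint of YQ ⇒ Z = (1/40, 17/20)
through Z parallel to RM: direction (-1/4, 1/2); meets YJ at W = (-169/40, 187/20)
W = Y + t·(J−Y) with t = -9/2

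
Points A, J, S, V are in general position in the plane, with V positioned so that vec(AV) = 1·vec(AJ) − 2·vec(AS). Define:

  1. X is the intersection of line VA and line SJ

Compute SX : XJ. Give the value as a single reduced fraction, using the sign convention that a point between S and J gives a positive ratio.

Choose coordinates A = (0, 0), J = (1, 0), S = (0, 1), V = (1, -2).
1. X is the intersection of line VA and line SJ ⇒ X = (-1, 2)
X = S + t·(J−S) with t = -1, so SX:XJ = t:(1−t) = -1:2

SX:XJ = -1/2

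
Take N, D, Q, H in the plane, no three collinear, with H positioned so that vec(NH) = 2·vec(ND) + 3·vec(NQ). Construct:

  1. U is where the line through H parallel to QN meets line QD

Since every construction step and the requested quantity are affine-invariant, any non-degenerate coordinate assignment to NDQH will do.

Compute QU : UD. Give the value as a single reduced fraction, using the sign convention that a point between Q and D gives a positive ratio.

QU:UD = -2

Assign N = (0, 0), D = (1, 0), Q = (0, 1), H = (2, 3) — the answer is frame-independent, so this choice is without loss of generality.
1. U is where the line through H parallel to QN meets line QD ⇒ U = (2, -1)
U = Q + t·(D−Q) with t = 2, so QU:UD = t:(1−t) = 2:-1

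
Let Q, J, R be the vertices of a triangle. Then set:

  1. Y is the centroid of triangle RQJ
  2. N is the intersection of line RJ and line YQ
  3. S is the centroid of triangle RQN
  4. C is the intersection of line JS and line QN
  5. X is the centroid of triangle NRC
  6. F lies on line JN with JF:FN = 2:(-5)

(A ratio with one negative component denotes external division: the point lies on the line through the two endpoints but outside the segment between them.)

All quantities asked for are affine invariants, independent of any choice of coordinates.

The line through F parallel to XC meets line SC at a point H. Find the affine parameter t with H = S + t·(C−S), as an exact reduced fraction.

t = 16/3

Set Q = (0, 0), J = (1, 0), R = (0, 1); any affine frame gives the same invariant.
1. Y is the centroid of triangle RQJ ⇒ Y = (1/3, 1/3)
2. N is the intersection of line RJ and line YQ ⇒ N = (1/2, 1/2)
3. S is the centroid of triangle RQN ⇒ S = (1/6, 1/2)
4. C is the intersection of line JS and line QN ⇒ C = (3/8, 3/8)
5. X is the centroid of triangle NRC ⇒ X = (7/24, 5/8)
6. F lies on line JN with JF:FN = 2:(-5) ⇒ F = (4/3, -1/3)
through F parallel to XC: direction (1/12, -1/4); meets SC at H = (23/18, -1/6)
H = S + t·(C−S) with t = 16/3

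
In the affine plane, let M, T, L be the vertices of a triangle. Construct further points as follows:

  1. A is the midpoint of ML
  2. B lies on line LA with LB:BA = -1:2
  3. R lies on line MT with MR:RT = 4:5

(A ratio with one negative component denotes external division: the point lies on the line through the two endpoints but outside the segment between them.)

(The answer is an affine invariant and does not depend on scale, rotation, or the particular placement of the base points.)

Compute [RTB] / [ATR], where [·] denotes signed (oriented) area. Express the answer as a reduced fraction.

Work in coordinates with M = (0, 0), T = (1, 0), L = (0, 1).
1. A is the midpoint of ML ⇒ A = (0, 1/2)
2. B lies on line LA with LB:BA = -1:2 ⇒ B = (0, 3/2)
3. R lies on line MT with MR:RT = 4:5 ⇒ R = (4/9, 0)
2·[RTB] = 5/6, 2·[ATR] = -5/18
[RTB]:[ATR] = 5/6:-5/18 = -3

[RTB]:[ATR] = -3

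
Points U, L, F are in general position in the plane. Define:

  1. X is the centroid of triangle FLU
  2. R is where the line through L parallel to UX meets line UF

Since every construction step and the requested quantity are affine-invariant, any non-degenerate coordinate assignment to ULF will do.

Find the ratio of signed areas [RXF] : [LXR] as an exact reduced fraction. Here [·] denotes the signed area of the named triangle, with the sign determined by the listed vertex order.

Choose coordinates U = (0, 0), L = (1, 0), F = (0, 1).
1. X is the centroid of triangle FLU ⇒ X = (1/3, 1/3)
2. R is where the line through L parallel to UX meets line UF ⇒ R = (0, -1)
2·[RXF] = 2/3, 2·[LXR] = 1
[RXF]:[LXR] = 2/3:1 = 2/3

[RXF]:[LXR] = 2/3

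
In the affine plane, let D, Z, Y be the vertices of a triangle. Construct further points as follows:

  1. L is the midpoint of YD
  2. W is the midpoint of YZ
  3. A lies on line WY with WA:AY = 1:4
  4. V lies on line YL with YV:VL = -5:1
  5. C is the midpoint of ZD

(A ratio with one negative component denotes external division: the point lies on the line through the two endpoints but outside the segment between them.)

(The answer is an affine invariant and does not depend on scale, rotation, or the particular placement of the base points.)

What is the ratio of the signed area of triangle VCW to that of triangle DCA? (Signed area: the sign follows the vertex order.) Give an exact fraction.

[VCW]:[DCA] = 5/6

Work in coordinates with D = (0, 0), Z = (1, 0), Y = (0, 1).
1. L is the midpoint of YD ⇒ L = (0, 1/2)
2. W is the midpoint of YZ ⇒ W = (1/2, 1/2)
3. A lies on line WY with WA:AY = 1:4 ⇒ A = (2/5, 3/5)
4. V lies on line YL with YV:VL = -5:1 ⇒ V = (0, 3/8)
5. C is the midpoint of ZD ⇒ C = (1/2, 0)
2·[VCW] = 1/4, 2·[DCA] = 3/10
[VCW]:[DCA] = 1/4:3/10 = 5/6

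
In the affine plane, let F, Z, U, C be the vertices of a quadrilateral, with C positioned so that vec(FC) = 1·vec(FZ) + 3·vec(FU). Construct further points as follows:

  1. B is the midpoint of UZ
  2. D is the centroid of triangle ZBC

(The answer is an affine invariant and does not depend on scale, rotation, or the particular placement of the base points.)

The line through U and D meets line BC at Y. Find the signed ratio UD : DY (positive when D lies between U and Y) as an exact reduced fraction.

Work in coordinates with F = (0, 0), Z = (1, 0), U = (0, 1), C = (1, 3).
1. B is the midpoint of UZ ⇒ B = (1/2, 1/2)
2. D is the centroid of triangle ZBC ⇒ D = (5/6, 7/6)
line UD meets BC at Y = (5/8, 9/8)
D = U + t·(Y−U) with t = 4/3, so UD:DY = 4/3:-1/3

UD:DY = -4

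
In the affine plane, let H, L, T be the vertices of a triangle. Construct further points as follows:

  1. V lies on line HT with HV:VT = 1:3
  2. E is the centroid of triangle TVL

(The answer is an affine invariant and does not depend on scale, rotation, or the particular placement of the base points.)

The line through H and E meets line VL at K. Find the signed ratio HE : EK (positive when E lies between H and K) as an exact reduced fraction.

HE:EK = -2

Work in coordinates with H = (0, 0), L = (1, 0), T = (0, 1).
1. V lies on line HT with HV:VT = 1:3 ⇒ V = (0, 1/4)
2. E is the centroid of triangle TVL ⇒ E = (1/3, 5/12)
line HE meets VL at K = (1/6, 5/24)
E = H + t·(K−H) with t = 2, so HE:EK = 2:-1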